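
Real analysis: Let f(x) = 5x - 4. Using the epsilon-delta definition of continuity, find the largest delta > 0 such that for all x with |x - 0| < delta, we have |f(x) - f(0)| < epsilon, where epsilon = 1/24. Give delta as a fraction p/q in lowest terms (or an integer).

We compute f(0) = 5*(0) - 4 = -4.
|f(x) - f(0)| = |5x - 4 - (-4)| = |5(x - 0)| = 5|x - 0|.
We need 5|x - 0| < 1/24, i.e. |x - 0| < 1/24 / 5 = 1/120.
So any delta <= 1/120 works. Conversely, if delta > 1/120, then x = 0 + 1/120 satisfies |x - 0| = 1/120 < delta but |f(x) - f(0)| = 5 * 1/120 = 1/24, which is not < 1/24; so no larger delta works.
Hence the largest such delta is 1/120.

1/120


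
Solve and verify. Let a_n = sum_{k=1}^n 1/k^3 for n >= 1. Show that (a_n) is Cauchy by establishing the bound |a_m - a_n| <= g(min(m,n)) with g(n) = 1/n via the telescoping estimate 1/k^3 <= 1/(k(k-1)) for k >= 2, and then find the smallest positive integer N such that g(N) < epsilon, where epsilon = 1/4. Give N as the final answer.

For m > n >= 1: |a_m - a_n| = sum_{k=n+1}^m 1/k^3.
Use 1/k^3 <= 1/(k(k-1)) = 1/(k-1) - 1/k for k >= 2 (which holds since k^3 >= k^2 >= k(k-1) for k >= 2):
sum_{k=n+1}^m 1/k^3 <= sum_{k=n+1}^m (1/(k-1) - 1/k) = 1/n - 1/m <= 1/n.
By symmetry the same bound holds with n,m swapped, so |a_m - a_n| <= 1/min(m,n) = g(min(m,n)). Since g(n) -> 0, (a_n) is Cauchy.
Now solve g(N) < 1/4: 1/N < 1/4 <=> N > 1/(1/4) = 4.
The smallest integer strictly greater than 4 is N = 5.
Check: g(5) = 1/5 < 1/4; g(4) = 1/4 >= 1/4. So N = 5.

5


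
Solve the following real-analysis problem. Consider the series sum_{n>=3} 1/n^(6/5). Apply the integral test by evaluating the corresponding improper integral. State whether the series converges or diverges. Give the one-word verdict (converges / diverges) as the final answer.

Let f(x) = x^(-6/5). Then f is positive, continuous, and decreasing on [3, infinity), so the integral test applies.
Compute the improper integral int_{3}^infinity f(x) dx:
  antiderivative F(x) = -5/x^(1/5).
  As x -> infinity, F(x) -> 0 (since p = 6/5 > 1).
  So int = F(infinity) - F(3) = 0 - (-5*3^(4/5)/3) = 5*3^(4/5)/3.
  Finite, so by the integral test, the series converges.

converges


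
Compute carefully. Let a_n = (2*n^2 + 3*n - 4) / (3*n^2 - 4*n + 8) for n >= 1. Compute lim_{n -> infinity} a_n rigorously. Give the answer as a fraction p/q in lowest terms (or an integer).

Divide numerator and denominator by n^2, the highest power:
numerator / n^2 = 2 + 3/n - 4/n^2
denominator / n^2 = 3 - 4/n + 8/n^2
As n -> infinity, all terms of the form c/n^k (k >= 1) tend to 0.
So numerator / n^2 -> 2 and denominator / n^2 -> 3.
Therefore lim a_n = 2/3.

2/3


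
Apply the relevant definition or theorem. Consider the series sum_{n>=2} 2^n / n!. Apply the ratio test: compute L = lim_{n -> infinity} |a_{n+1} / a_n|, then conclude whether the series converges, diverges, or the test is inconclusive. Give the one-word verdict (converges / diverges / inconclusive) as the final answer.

Let a_n denote the general term. Form the ratio a_{n+1}/a_n and simplify:
a_{n+1}/a_n = 2/(n + 1)
Take the limit as n -> infinity: L = 0.
Since L = 0 < 1, the ratio test implies the series converges.

converges


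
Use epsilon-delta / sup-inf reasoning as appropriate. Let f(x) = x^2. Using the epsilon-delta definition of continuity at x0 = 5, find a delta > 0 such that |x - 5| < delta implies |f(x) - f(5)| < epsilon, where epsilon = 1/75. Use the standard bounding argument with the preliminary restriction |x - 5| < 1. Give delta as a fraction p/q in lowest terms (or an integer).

Factor: |x^2 - (5)^2| = |x - 5| * |x + 5|.
Impose |x - 5| < 1 first. Then |x + 5| = |(x - 5) + 2*(5)| <= |x - 5| + 2*|5| < 1 + 10 = 11.
So |x^2 - (5)^2| < delta * 11.
We need delta * 11 <= 1/75, i.e. delta <= 1/75/11 = 1/825.
Since 1/825 < 1, this is tighter than 1; take delta = 1/825.
So delta = 1/825 works.

1/825


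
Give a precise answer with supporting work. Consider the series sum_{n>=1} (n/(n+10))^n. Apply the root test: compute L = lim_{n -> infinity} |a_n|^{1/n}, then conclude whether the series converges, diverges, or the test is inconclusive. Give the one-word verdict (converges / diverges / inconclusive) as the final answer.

Let a_n denote the general term. Form |a_n|^(1/n) and simplify:
|a_n|^(1/n) = n/(n + 10)
Take the limit as n -> infinity: L = 1.
Since L = 1, the root test is inconclusive. (In fact a_n = (n/(n+10))^n -> e^(-10) != 0, so the nth-term test shows divergence; but the root test itself gives no conclusion.)

inconclusive


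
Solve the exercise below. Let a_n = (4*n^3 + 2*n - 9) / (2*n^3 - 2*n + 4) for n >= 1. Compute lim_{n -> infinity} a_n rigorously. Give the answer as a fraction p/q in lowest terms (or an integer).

Divide numerator and denominator by n^3, the highest power:
numerator / n^3 = 4 + 2/n^2 - 9/n^3
denominator / n^3 = 2 - 2/n^2 + 4/n^3
As n -> infinity, all terms of the form c/n^k (k >= 1) tend to 0.
So numerator / n^3 -> 4 and denominator / n^3 -> 2.
Therefore lim a_n = 2.

2


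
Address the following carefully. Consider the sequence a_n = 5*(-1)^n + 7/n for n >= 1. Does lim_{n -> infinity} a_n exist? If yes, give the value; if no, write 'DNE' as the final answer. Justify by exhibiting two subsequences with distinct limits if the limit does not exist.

Examine the behaviour of a_n along subsequences.
a_{2k} = 5 + 7/(2k) -> 5. a_{2k+1} = -5 + 7/(2k+1) -> -5.
Since these two subsequential limits are 5 and -5, distinct, the full sequence cannot converge (a convergent sequence has all subsequences tending to the same limit). So lim a_n does not exist.

DNE


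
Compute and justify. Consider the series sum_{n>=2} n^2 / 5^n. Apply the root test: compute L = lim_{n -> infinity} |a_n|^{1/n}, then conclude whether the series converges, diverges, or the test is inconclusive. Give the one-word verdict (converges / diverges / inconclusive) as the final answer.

Let a_n denote the general term. Form |a_n|^(1/n) and simplify:
|a_n|^(1/n) = n^(2/n)/5
Take the limit as n -> infinity: L = 1/5.
Since L = 1/5 < 1, the root test implies convergence.

converges


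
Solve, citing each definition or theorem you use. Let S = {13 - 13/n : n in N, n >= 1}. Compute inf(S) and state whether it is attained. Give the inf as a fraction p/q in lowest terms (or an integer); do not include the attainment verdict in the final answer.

Analysis:
- Values: 0, 13/2, 26/3, 39/4, ... strictly increasing.
- Minimum is 0 (n=1); inf = 0 (attained).
- 13 - 13/n -> 13 from below; sup = 13, not attained.
Conclusion: inf(S) = 0, attained in S.

0


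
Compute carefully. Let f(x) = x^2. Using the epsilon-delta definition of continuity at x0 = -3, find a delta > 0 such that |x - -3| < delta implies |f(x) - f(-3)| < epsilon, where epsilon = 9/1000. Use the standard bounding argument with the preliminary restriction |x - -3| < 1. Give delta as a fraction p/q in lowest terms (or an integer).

Factor: |x^2 - (-3)^2| = |x - -3| * |x + -3|.
Impose |x - -3| < 1 first. Then |x + -3| = |(x - -3) + 2*(-3)| <= |x - -3| + 2*|-3| < 1 + 6 = 7.
So |x^2 - (-3)^2| < delta * 7.
We need delta * 7 <= 9/1000, i.e. delta <= 9/1000/7 = 9/7000.
Since 9/7000 < 1, this is tighter than 1; take delta = 9/7000.
So delta = 9/7000 works.

9/7000


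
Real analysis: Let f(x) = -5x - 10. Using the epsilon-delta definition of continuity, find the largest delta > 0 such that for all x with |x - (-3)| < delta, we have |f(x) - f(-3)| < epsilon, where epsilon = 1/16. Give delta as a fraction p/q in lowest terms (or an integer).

We compute f(-3) = -5*(-3) - 10 = 5.
|f(x) - f(-3)| = |-5x - 10 - (5)| = |-5(x - (-3))| = 5|x - (-3)|.
We need 5|x - (-3)| < 1/16, i.e. |x - (-3)| < 1/16 / 5 = 1/80.
So any delta <= 1/80 works. Conversely, if delta > 1/80, then x = -3 + 1/80 satisfies |x - (-3)| = 1/80 < delta but |f(x) - f(-3)| = 5 * 1/80 = 1/16, which is not < 1/16; so no larger delta works.
Hence the largest such delta is 1/80.

1/80


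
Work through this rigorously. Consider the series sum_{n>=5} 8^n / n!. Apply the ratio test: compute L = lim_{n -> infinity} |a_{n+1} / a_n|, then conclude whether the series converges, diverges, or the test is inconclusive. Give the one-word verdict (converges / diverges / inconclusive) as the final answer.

Let a_n denote the general term. Form the ratio a_{n+1}/a_n and simplify:
a_{n+1}/a_n = 8/(n + 1)
Take the limit as n -> infinity: L = 0.
Since L = 0 < 1, the ratio test implies the series converges.

converges


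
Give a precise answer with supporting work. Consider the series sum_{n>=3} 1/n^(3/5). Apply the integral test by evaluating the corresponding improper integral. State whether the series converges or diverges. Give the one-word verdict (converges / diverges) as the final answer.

Let f(x) = x^(-3/5). Then f is positive, continuous, and decreasing on [3, infinity), so the integral test applies.
Compute the improper integral int_{3}^infinity f(x) dx:
  antiderivative F(x) = 5*x^(2/5)/2.
  As x -> infinity, F(x) -> infinity (since p = 3/5 < 1).
  So the integral diverges. By the integral test, the series diverges.

diverges


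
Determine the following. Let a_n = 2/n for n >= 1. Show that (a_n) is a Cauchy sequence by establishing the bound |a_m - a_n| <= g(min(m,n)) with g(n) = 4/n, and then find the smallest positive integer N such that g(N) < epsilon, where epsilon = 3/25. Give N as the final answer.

For any m, n >= 1, by the triangle inequality:
|a_m - a_n| = |2/m - 2/n| <= 2*1/m + 2*1/n <= 4/min(m,n).
So g(n) = 4/n bounds the Cauchy difference. Since g(n) -> 0, (a_n) is Cauchy.
Now solve g(N) < 3/25: 4/N < 3/25 <=> N > 4 / (3/25) = 100/3.
The smallest integer strictly greater than 100/3 is N = 34.
Check: g(34) = 4/34 = 2/17 < 3/25; g(33) = 4/33 >= 3/25. So N = 34.

34


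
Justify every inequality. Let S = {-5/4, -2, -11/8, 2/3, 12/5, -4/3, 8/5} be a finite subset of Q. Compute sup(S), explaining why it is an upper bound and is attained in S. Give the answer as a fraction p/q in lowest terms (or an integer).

S is finite, so sup(S) = max(S).
Sorted decreasing:
12/5, 8/5, 2/3, -5/4, -4/3, -11/8, -2
The extremum is 12/5.
For every x in S, x <= 12/5. And 12/5 is in S, so it is attained.
Therefore sup(S) = 12/5.

12/5


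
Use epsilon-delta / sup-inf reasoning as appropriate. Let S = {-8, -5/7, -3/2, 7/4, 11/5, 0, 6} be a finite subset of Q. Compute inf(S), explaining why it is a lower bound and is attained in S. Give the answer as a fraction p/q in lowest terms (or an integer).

S is finite, so inf(S) = min(S).
Sorted increasing:
-8, -3/2, -5/7, 0, 7/4, 11/5, 6
The extremum is -8.
For every x in S, x >= -8. And -8 is in S, so it is attained.
Therefore inf(S) = -8.

-8


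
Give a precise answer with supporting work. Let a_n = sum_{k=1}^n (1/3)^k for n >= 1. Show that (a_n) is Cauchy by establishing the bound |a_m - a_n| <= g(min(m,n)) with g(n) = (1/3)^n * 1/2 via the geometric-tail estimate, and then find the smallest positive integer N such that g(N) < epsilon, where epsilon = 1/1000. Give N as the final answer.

For m > n >= 1: |a_m - a_n| = sum_{k=n+1}^m (1/3)^k < sum_{k=n+1}^infinity (1/3)^k = (1/3)^(n+1) / (1 - 1/3) = (1/3)^n * (1/3) * (3/2) = (1/3)^n * 1/2.
So g(n) = (1/3)^n / 2. Since g(n) -> 0, (a_n) is Cauchy.
Now solve g(N) < 1/1000: (1/3)^N / 2 < 1/1000 <=> 3^N > 1 / (2 * 1/1000) = 500.
Check powers of 3: 3^5 = 243 <= 500, 3^6 = 729 > 500.
So the smallest such N is 6. Check: g(6) = 1/(2 * 729) = 1/1458 < 1/1000.

6


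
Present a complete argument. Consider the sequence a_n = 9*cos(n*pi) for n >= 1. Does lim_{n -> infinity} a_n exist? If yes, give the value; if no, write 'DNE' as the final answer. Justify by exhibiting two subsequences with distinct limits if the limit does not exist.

Examine the behaviour of a_n along subsequences.
cos(n*pi) = (-1)^n, so a_n = 9*(-1)^n. a_{2k} = 9 -> 9. a_{2k+1} = -9 -> -9.
Since these two subsequential limits are 9 and -9, distinct, the full sequence cannot converge (a convergent sequence has all subsequences tending to the same limit). So lim a_n does not exist.

DNE


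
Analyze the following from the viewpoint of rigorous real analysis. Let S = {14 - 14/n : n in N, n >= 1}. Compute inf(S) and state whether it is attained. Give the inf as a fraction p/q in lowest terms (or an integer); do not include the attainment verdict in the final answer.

Analysis:
- Values: 0, 7, 28/3, 21/2, ... strictly increasing.
- Minimum is 0 (n=1); inf = 0 (attained).
- 14 - 14/n -> 14 from below; sup = 14, not attained.
Conclusion: inf(S) = 0, attained in S.

0


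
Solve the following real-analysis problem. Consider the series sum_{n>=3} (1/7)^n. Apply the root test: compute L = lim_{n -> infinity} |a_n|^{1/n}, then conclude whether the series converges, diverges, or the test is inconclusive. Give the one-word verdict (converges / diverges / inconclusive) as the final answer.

Let a_n denote the general term. Form |a_n|^(1/n) and simplify:
|a_n|^(1/n) = 1/7
Take the limit as n -> infinity: L = 1/7.
Since L = 1/7 < 1, the root test implies convergence.

converges


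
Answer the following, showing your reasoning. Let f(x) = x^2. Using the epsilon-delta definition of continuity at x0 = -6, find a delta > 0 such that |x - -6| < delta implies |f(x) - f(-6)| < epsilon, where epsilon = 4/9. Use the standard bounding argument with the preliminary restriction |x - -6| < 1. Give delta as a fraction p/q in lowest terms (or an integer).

Factor: |x^2 - (-6)^2| = |x - -6| * |x + -6|.
Impose |x - -6| < 1 first. Then |x + -6| = |(x - -6) + 2*(-6)| <= |x - -6| + 2*|-6| < 1 + 12 = 13.
So |x^2 - (-6)^2| < delta * 13.
We need delta * 13 <= 4/9, i.e. delta <= 4/9/13 = 4/117.
Since 4/117 < 1, this is tighter than 1; take delta = 4/117.
So delta = 4/117 works.

4/117


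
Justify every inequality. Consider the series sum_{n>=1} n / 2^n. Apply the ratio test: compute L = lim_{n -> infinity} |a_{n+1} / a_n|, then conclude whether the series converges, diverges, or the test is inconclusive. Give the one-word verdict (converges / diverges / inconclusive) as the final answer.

Let a_n denote the general term. Form the ratio a_{n+1}/a_n and simplify:
a_{n+1}/a_n = (n + 1)/(2*n)
Take the limit as n -> infinity: L = 1/2.
Since L = 1/2 < 1, the ratio test implies the series converges.

converges


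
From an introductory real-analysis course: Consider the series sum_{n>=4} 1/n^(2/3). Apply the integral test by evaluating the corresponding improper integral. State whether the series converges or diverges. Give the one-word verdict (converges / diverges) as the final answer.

Let f(x) = x^(-2/3). Then f is positive, continuous, and decreasing on [4, infinity), so the integral test applies.
Compute the improper integral int_{4}^infinity f(x) dx:
  antiderivative F(x) = 3*x^(1/3).
  As x -> infinity, F(x) -> infinity (since p = 2/3 < 1).
  So the integral diverges. By the integral test, the series diverges.

diverges


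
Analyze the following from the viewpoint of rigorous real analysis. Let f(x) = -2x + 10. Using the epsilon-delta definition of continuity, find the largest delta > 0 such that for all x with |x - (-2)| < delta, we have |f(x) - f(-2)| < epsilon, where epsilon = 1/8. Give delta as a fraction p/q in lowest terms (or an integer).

We compute f(-2) = -2*(-2) + 10 = 14.
|f(x) - f(-2)| = |-2x + 10 - (14)| = |-2(x - (-2))| = 2|x - (-2)|.
We need 2|x - (-2)| < 1/8, i.e. |x - (-2)| < 1/8 / 2 = 1/16.
So any delta <= 1/16 works. Conversely, if delta > 1/16, then x = -2 + 1/16 satisfies |x - (-2)| = 1/16 < delta but |f(x) - f(-2)| = 2 * 1/16 = 1/8, which is not < 1/8; so no larger delta works.
Hence the largest such delta is 1/16.

1/16


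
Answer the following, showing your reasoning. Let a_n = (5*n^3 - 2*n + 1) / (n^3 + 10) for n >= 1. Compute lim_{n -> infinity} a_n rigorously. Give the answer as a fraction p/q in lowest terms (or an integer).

Divide numerator and denominator by n^3, the highest power:
numerator / n^3 = 5 - 2/n^2 + n^(-3)
denominator / n^3 = 1 + 10/n^3
As n -> infinity, all terms of the form c/n^k (k >= 1) tend to 0.
So numerator / n^3 -> 5 and denominator / n^3 -> 1.
Therefore lim a_n = 5.

5


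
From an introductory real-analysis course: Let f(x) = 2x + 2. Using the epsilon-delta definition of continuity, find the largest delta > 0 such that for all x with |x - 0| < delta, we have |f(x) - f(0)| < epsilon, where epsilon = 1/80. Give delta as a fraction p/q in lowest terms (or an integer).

We compute f(0) = 2*(0) + 2 = 2.
|f(x) - f(0)| = |2x + 2 - (2)| = |2(x - 0)| = 2|x - 0|.
We need 2|x - 0| < 1/80, i.e. |x - 0| < 1/80 / 2 = 1/160.
So any delta <= 1/160 works. Conversely, if delta > 1/160, then x = 0 + 1/160 satisfies |x - 0| = 1/160 < delta but |f(x) - f(0)| = 2 * 1/160 = 1/80, which is not < 1/80; so no larger delta works.
Hence the largest such delta is 1/160.

1/160


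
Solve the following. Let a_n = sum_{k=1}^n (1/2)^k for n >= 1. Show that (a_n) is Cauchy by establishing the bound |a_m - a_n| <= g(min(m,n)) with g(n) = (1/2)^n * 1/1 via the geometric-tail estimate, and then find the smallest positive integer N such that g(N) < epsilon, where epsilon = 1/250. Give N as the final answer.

For m > n >= 1: |a_m - a_n| = sum_{k=n+1}^m (1/2)^k < sum_{k=n+1}^infinity (1/2)^k = (1/2)^(n+1) / (1 - 1/2) = (1/2)^n * (1/2) * (2/1) = (1/2)^n * 1/1.
So g(n) = (1/2)^n / 1. Since g(n) -> 0, (a_n) is Cauchy.
Now solve g(N) < 1/250: (1/2)^N / 1 < 1/250 <=> 2^N > 1 / (1 * 1/250) = 250.
Check powers of 2: 2^7 = 128 <= 250, 2^8 = 256 > 250.
So the smallest such N is 8. Check: g(8) = 1/(1 * 256) = 1/256 < 1/250.

8


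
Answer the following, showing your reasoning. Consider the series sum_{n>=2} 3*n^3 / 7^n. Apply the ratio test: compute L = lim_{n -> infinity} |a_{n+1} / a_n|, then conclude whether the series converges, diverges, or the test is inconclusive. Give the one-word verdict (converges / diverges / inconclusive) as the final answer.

Let a_n denote the general term. Form the ratio a_{n+1}/a_n and simplify:
a_{n+1}/a_n = (n + 1)^3/(7*n^3)
Take the limit as n -> infinity: L = 1/7.
Since L = 1/7 < 1, the ratio test implies the series converges.

converges


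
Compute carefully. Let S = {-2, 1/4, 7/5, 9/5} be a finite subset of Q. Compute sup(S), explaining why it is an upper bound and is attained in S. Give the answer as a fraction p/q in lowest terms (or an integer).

S is finite, so sup(S) = max(S).
Sorted decreasing:
9/5, 7/5, 1/4, -2
The extremum is 9/5.
For every x in S, x <= 9/5. And 9/5 is in S, so it is attained.
Therefore sup(S) = 9/5.

9/5


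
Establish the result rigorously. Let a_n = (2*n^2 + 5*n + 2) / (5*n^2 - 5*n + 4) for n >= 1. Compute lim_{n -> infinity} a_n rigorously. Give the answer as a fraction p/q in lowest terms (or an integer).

Divide numerator and denominator by n^2, the highest power:
numerator / n^2 = 2 + 5/n + 2/n^2
denominator / n^2 = 5 - 5/n + 4/n^2
As n -> infinity, all terms of the form c/n^k (k >= 1) tend to 0.
So numerator / n^2 -> 2 and denominator / n^2 -> 5.
Therefore lim a_n = 2/5.

2/5


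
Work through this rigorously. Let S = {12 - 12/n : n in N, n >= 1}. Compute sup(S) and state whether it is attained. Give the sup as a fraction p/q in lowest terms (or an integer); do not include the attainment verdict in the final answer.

Analysis:
- Values: 0, 6, 8, 9, ... strictly increasing.
- Minimum is 0 (n=1); inf = 0 (attained).
- 12 - 12/n -> 12 from below; sup = 12, not attained.
Conclusion: sup(S) = 12, not attained in S.

12


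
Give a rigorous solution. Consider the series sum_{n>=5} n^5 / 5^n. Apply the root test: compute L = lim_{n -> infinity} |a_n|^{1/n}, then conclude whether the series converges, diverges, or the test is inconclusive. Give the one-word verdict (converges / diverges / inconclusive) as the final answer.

Let a_n denote the general term. Form |a_n|^(1/n) and simplify:
|a_n|^(1/n) = n^(5/n)/5
Take the limit as n -> infinity: L = 1/5.
Since L = 1/5 < 1, the root test implies convergence.

converges


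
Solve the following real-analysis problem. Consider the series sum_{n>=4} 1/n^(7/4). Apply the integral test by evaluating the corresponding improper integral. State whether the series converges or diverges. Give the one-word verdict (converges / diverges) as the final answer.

Let f(x) = x^(-7/4). Then f is positive, continuous, and decreasing on [4, infinity), so the integral test applies.
Compute the improper integral int_{4}^infinity f(x) dx:
  antiderivative F(x) = -4/(3*x^(3/4)).
  As x -> infinity, F(x) -> 0 (since p = 7/4 > 1).
  So int = F(infinity) - F(4) = 0 - (-sqrt(2)/3) = sqrt(2)/3.
  Finite, so by the integral test, the series converges.

converges


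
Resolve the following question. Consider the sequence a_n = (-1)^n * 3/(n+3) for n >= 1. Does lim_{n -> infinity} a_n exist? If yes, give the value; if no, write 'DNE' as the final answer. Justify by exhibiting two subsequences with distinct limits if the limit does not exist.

Examine the behaviour of a_n along subsequences.
Even-n subsequence a_{2k} = 3/(2k+3) -> 0. Odd-n subsequence a_{2k+1} = -3/(2k+4) -> 0. Both tend to 0, which suggests the limit is 0; verify directly.
|a_n - 0| = 3/(n+3) < 3/n for every n >= 1.
Given epsilon > 0, choose a positive integer N > 3/epsilon. Then for all n >= N, |a_n| < 3/n <= 3/N < epsilon.
So by the definition of the limit, lim a_n exists and equals 0.

0


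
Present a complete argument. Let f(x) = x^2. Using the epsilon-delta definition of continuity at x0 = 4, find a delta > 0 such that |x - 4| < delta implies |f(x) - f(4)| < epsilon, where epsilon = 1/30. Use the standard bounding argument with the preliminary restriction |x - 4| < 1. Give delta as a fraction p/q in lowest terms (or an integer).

Factor: |x^2 - (4)^2| = |x - 4| * |x + 4|.
Impose |x - 4| < 1 first. Then |x + 4| = |(x - 4) + 2*(4)| <= |x - 4| + 2*|4| < 1 + 8 = 9.
So |x^2 - (4)^2| < delta * 9.
We need delta * 9 <= 1/30, i.e. delta <= 1/30/9 = 1/270.
Since 1/270 < 1, this is tighter than 1; take delta = 1/270.
So delta = 1/270 works.

1/270


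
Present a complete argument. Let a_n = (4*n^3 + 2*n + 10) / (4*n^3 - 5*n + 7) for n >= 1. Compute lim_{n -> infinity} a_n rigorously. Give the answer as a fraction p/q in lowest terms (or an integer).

Divide numerator and denominator by n^3, the highest power:
numerator / n^3 = 4 + 2/n^2 + 10/n^3
denominator / n^3 = 4 - 5/n^2 + 7/n^3
As n -> infinity, all terms of the form c/n^k (k >= 1) tend to 0.
So numerator / n^3 -> 4 and denominator / n^3 -> 4.
Therefore lim a_n = 1.

1


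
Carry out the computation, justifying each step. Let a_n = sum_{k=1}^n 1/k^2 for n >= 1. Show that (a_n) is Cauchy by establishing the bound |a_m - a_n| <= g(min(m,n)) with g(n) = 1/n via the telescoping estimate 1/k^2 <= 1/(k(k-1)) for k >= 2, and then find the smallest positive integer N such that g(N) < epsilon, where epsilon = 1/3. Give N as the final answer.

For m > n >= 1: |a_m - a_n| = sum_{k=n+1}^m 1/k^2.
Use 1/k^2 <= 1/(k(k-1)) = 1/(k-1) - 1/k for k >= 2:
sum_{k=n+1}^m 1/k^2 <= sum_{k=n+1}^m (1/(k-1) - 1/k) = 1/n - 1/m <= 1/n.
By symmetry the same bound holds with n,m swapped, so |a_m - a_n| <= 1/min(m,n) = g(min(m,n)). Since g(n) -> 0, (a_n) is Cauchy.
Now solve g(N) < 1/3: 1/N < 1/3 <=> N > 1/(1/3) = 3.
The smallest integer strictly greater than 3 is N = 4.
Check: g(4) = 1/4 < 1/3; g(3) = 1/3 >= 1/3. So N = 4.

4


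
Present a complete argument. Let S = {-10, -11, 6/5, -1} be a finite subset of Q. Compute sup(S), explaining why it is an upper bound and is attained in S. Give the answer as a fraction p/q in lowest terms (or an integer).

S is finite, so sup(S) = max(S).
Sorted decreasing:
6/5, -1, -10, -11
The extremum is 6/5.
For every x in S, x <= 6/5. And 6/5 is in S, so it is attained.
Therefore sup(S) = 6/5.

6/5


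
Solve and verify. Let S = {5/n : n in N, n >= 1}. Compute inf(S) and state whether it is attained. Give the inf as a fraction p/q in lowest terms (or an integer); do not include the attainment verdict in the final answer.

Analysis:
- Values: 5, 5/2, 5/3, 5/4, ... strictly decreasing.
- The maximum is 5 (n=1); sup = 5 (attained).
- The set is bounded below by 0; 5/n -> 0 so 0 is the greatest lower bound.
- 0 is not in the set, so inf = 0 is not attained.
Conclusion: inf(S) = 0, not attained in S.

0


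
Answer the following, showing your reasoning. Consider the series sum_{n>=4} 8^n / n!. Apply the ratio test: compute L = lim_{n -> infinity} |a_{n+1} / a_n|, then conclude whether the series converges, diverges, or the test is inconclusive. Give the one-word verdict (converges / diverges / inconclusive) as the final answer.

Let a_n denote the general term. Form the ratio a_{n+1}/a_n and simplify:
a_{n+1}/a_n = 8/(n + 1)
Take the limit as n -> infinity: L = 0.
Since L = 0 < 1, the ratio test implies the series converges.

converges


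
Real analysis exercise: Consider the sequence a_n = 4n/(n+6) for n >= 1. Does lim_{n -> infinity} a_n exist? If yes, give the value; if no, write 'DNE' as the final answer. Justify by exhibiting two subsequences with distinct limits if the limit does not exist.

Examine the behaviour of a_n along subsequences.
Even-n subsequence a_{2k} = 4(2k)/(2k+6) -> 4. Odd-n subsequence a_{2k+1} = 4(2k+1)/(2k+7) -> 4. Both tend to 4, which suggests the limit is 4; verify directly.
|a_n - 4| = |4n - 4(n+6)| / (n+6) = 24/(n+6) < 24/n for every n >= 1.
Given epsilon > 0, choose a positive integer N > 24/epsilon. Then for all n >= N, |a_n - 4| < 24/n <= 24/N < epsilon.
So by the definition of the limit, lim a_n exists and equals 4.

4


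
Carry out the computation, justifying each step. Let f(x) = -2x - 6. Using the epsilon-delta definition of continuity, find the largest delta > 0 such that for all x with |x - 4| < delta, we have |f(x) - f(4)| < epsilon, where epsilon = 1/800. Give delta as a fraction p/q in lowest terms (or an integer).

We compute f(4) = -2*(4) - 6 = -14.
|f(x) - f(4)| = |-2x - 6 - (-14)| = |-2(x - 4)| = 2|x - 4|.
We need 2|x - 4| < 1/800, i.e. |x - 4| < 1/800 / 2 = 1/1600.
So any delta <= 1/1600 works. Conversely, if delta > 1/1600, then x = 4 + 1/1600 satisfies |x - 4| = 1/1600 < delta but |f(x) - f(4)| = 2 * 1/1600 = 1/800, which is not < 1/800; so no larger delta works.
Hence the largest such delta is 1/1600.

1/1600


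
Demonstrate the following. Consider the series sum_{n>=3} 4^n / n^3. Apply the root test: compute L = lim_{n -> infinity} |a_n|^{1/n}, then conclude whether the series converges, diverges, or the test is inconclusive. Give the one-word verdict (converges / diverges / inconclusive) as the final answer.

Let a_n denote the general term. Form |a_n|^(1/n) and simplify:
|a_n|^(1/n) = 4/n^(3/n)
Take the limit as n -> infinity: L = 4.
Since L = 4 > 1, the root test implies divergence.

diverges


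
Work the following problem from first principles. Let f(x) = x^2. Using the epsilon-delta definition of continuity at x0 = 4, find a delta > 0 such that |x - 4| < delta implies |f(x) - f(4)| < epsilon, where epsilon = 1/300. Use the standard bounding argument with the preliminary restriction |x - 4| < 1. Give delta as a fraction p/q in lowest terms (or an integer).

Factor: |x^2 - (4)^2| = |x - 4| * |x + 4|.
Impose |x - 4| < 1 first. Then |x + 4| = |(x - 4) + 2*(4)| <= |x - 4| + 2*|4| < 1 + 8 = 9.
So |x^2 - (4)^2| < delta * 9.
We need delta * 9 <= 1/300, i.e. delta <= 1/300/9 = 1/2700.
Since 1/2700 < 1, this is tighter than 1; take delta = 1/2700.
So delta = 1/2700 works.

1/2700


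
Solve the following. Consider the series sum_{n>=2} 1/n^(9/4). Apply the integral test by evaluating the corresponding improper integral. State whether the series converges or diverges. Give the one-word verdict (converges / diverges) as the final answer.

Let f(x) = x^(-9/4). Then f is positive, continuous, and decreasing on [2, infinity), so the integral test applies.
Compute the improper integral int_{2}^infinity f(x) dx:
  antiderivative F(x) = -4/(5*x^(5/4)).
  As x -> infinity, F(x) -> 0 (since p = 9/4 > 1).
  So int = F(infinity) - F(2) = 0 - (-2^(3/4)/5) = 2^(3/4)/5.
  Finite, so by the integral test, the series converges.

converges


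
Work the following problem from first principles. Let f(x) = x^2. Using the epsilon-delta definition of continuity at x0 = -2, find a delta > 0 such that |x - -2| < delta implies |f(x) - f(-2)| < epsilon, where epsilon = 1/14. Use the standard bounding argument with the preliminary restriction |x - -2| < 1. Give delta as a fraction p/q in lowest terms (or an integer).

Factor: |x^2 - (-2)^2| = |x - -2| * |x + -2|.
Impose |x - -2| < 1 first. Then |x + -2| = |(x - -2) + 2*(-2)| <= |x - -2| + 2*|-2| < 1 + 4 = 5.
So |x^2 - (-2)^2| < delta * 5.
We need delta * 5 <= 1/14, i.e. delta <= 1/14/5 = 1/70.
Since 1/70 < 1, this is tighter than 1; take delta = 1/70.
So delta = 1/70 works.

1/70


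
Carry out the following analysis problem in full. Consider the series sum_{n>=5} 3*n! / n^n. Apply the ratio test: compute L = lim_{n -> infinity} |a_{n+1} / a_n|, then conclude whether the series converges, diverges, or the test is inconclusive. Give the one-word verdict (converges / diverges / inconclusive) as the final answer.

Let a_n denote the general term. Form the ratio a_{n+1}/a_n and simplify:
a_{n+1}/a_n = (n/(n + 1))^n
Take the limit as n -> infinity: L = exp(-1).
Since L = exp(-1) < 1, the ratio test implies the series converges.

converges


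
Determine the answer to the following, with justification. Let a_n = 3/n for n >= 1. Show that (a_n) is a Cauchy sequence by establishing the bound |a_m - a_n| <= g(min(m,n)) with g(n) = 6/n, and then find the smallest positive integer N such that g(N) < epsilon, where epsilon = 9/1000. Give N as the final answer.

For any m, n >= 1, by the triangle inequality:
|a_m - a_n| = |3/m - 3/n| <= 3*1/m + 3*1/n <= 6/min(m,n).
So g(n) = 6/n bounds the Cauchy difference. Since g(n) -> 0, (a_n) is Cauchy.
Now solve g(N) < 9/1000: 6/N < 9/1000 <=> N > 6 / (9/1000) = 2000/3.
The smallest integer strictly greater than 2000/3 is N = 667.
Check: g(667) = 6/667 = 6/667 < 9/1000; g(666) = 1/111 >= 9/1000. So N = 667.

667


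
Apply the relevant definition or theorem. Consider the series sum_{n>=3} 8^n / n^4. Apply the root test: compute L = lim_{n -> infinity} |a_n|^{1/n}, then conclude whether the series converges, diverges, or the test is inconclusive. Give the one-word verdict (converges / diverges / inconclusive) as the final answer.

Let a_n denote the general term. Form |a_n|^(1/n) and simplify:
|a_n|^(1/n) = 8/n^(4/n)
Take the limit as n -> infinity: L = 8.
Since L = 8 > 1, the root test implies divergence.

diverges


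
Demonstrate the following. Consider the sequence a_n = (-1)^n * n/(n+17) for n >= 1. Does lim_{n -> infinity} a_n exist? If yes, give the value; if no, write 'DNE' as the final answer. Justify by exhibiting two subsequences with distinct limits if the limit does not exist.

Examine the behaviour of a_n along subsequences.
a_{2k} = 2k/(2k+17) -> 1. a_{2k+1} = -(2k+1)/(2k+18) -> -1.
Since these two subsequential limits are 1 and -1, distinct, the full sequence cannot converge (a convergent sequence has all subsequences tending to the same limit). So lim a_n does not exist.

DNE


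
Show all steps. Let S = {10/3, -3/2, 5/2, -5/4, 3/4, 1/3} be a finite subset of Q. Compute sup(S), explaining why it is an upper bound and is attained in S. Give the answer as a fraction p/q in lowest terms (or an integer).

S is finite, so sup(S) = max(S).
Sorted decreasing:
10/3, 5/2, 3/4, 1/3, -5/4, -3/2
The extremum is 10/3.
For every x in S, x <= 10/3. And 10/3 is in S, so it is attained.
Therefore sup(S) = 10/3.

10/3


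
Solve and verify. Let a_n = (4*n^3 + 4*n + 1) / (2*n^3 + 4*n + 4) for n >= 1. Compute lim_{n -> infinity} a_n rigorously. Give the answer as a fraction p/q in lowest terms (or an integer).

Divide numerator and denominator by n^3, the highest power:
numerator / n^3 = 4 + 4/n^2 + n^(-3)
denominator / n^3 = 2 + 4/n^2 + 4/n^3
As n -> infinity, all terms of the form c/n^k (k >= 1) tend to 0.
So numerator / n^3 -> 4 and denominator / n^3 -> 2.
Therefore lim a_n = 2.

2


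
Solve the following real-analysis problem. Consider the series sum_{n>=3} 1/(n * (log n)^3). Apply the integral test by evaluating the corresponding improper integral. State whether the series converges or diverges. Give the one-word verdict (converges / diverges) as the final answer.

Let f(x) = 1/(x*log(x)^3). Then f is positive, continuous, and decreasing on [3, infinity), so the integral test applies.
Compute the improper integral int_{3}^infinity f(x) dx:
  antiderivative F(x) = -1/(2*log(x)^2).
  F(x) -> 0 as x -> infinity.  int = 0 - F(3) = 1/(2*log(3)^2) < infinity. By the integral test, the series converges.

converges


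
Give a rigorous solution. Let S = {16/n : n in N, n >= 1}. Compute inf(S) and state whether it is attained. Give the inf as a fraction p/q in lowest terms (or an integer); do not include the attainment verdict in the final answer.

Analysis:
- Values: 16, 8, 16/3, 4, ... strictly decreasing.
- The maximum is 16 (n=1); sup = 16 (attained).
- The set is bounded below by 0; 16/n -> 0 so 0 is the greatest lower bound.
- 0 is not in the set, so inf = 0 is not attained.
Conclusion: inf(S) = 0, not attained in S.

0


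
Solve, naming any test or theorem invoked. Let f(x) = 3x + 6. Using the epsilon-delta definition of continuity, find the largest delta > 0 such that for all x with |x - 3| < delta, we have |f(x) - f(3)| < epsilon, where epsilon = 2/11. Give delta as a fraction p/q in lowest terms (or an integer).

We compute f(3) = 3*(3) + 6 = 15.
|f(x) - f(3)| = |3x + 6 - (15)| = |3(x - 3)| = 3|x - 3|.
We need 3|x - 3| < 2/11, i.e. |x - 3| < 2/11 / 3 = 2/33.
So any delta <= 2/33 works. Conversely, if delta > 2/33, then x = 3 + 2/33 satisfies |x - 3| = 2/33 < delta but |f(x) - f(3)| = 3 * 2/33 = 2/11, which is not < 2/11; so no larger delta works.
Hence the largest such delta is 2/33.

2/33


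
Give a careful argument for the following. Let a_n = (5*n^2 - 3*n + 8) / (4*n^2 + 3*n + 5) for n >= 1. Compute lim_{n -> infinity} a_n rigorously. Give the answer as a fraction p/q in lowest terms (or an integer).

Divide numerator and denominator by n^2, the highest power:
numerator / n^2 = 5 - 3/n + 8/n^2
denominator / n^2 = 4 + 3/n + 5/n^2
As n -> infinity, all terms of the form c/n^k (k >= 1) tend to 0.
So numerator / n^2 -> 5 and denominator / n^2 -> 4.
Therefore lim a_n = 5/4.

5/4


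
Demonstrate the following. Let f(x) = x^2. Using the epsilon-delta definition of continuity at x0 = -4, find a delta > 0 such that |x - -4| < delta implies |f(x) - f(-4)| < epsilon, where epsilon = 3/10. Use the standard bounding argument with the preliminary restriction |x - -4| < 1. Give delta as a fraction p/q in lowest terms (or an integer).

Factor: |x^2 - (-4)^2| = |x - -4| * |x + -4|.
Impose |x - -4| < 1 first. Then |x + -4| = |(x - -4) + 2*(-4)| <= |x - -4| + 2*|-4| < 1 + 8 = 9.
So |x^2 - (-4)^2| < delta * 9.
We need delta * 9 <= 3/10, i.e. delta <= 3/10/9 = 1/30.
Since 1/30 < 1, this is tighter than 1; take delta = 1/30.
So delta = 1/30 works.

1/30


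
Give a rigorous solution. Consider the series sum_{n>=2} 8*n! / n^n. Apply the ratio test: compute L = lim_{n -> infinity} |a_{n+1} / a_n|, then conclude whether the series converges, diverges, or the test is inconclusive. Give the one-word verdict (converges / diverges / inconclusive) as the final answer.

Let a_n denote the general term. Form the ratio a_{n+1}/a_n and simplify:
a_{n+1}/a_n = (n/(n + 1))^n
Take the limit as n -> infinity: L = exp(-1).
Since L = exp(-1) < 1, the ratio test implies the series converges.

converges


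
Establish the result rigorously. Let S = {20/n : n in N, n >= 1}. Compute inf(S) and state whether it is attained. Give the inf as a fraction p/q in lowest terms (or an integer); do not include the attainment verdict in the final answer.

Analysis:
- Values: 20, 10, 20/3, 5, ... strictly decreasing.
- The maximum is 20 (n=1); sup = 20 (attained).
- The set is bounded below by 0; 20/n -> 0 so 0 is the greatest lower bound.
- 0 is not in the set, so inf = 0 is not attained.
Conclusion: inf(S) = 0, not attained in S.

0


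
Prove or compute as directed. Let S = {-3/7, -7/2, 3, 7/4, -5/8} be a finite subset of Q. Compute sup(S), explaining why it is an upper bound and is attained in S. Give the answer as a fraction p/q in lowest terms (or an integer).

S is finite, so sup(S) = max(S).
Sorted decreasing:
3, 7/4, -3/7, -5/8, -7/2
The extremum is 3.
For every x in S, x <= 3. And 3 is in S, so it is attained.
Therefore sup(S) = 3.

3


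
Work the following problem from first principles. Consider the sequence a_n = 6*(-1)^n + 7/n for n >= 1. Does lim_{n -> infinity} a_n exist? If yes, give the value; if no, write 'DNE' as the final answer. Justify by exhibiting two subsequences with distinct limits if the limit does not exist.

Examine the behaviour of a_n along subsequences.
a_{2k} = 6 + 7/(2k) -> 6. a_{2k+1} = -6 + 7/(2k+1) -> -6.
Since these two subsequential limits are 6 and -6, distinct, the full sequence cannot converge (a convergent sequence has all subsequences tending to the same limit). So lim a_n does not exist.

DNE


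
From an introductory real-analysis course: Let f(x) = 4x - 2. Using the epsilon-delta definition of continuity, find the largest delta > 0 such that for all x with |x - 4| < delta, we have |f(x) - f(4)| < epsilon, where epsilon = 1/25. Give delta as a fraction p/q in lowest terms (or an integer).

We compute f(4) = 4*(4) - 2 = 14.
|f(x) - f(4)| = |4x - 2 - (14)| = |4(x - 4)| = 4|x - 4|.
We need 4|x - 4| < 1/25, i.e. |x - 4| < 1/25 / 4 = 1/100.
So any delta <= 1/100 works. Conversely, if delta > 1/100, then x = 4 + 1/100 satisfies |x - 4| = 1/100 < delta but |f(x) - f(4)| = 4 * 1/100 = 1/25, which is not < 1/25; so no larger delta works.
Hence the largest such delta is 1/100.

1/100


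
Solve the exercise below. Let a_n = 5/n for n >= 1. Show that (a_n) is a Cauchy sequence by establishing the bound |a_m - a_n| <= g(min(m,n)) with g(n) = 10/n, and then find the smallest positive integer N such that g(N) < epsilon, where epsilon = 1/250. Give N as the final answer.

For any m, n >= 1, by the triangle inequality:
|a_m - a_n| = |5/m - 5/n| <= 5*1/m + 5*1/n <= 10/min(m,n).
So g(n) = 10/n bounds the Cauchy difference. Since g(n) -> 0, (a_n) is Cauchy.
Now solve g(N) < 1/250: 10/N < 1/250 <=> N > 10 / (1/250) = 2500.
The smallest integer strictly greater than 2500 is N = 2501.
Check: g(2501) = 10/2501 = 10/2501 < 1/250; g(2500) = 1/250 >= 1/250. So N = 2501.

2501


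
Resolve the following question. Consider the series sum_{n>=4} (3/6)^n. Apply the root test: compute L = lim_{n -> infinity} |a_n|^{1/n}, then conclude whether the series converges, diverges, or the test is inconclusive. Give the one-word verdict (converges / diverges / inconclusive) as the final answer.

Let a_n denote the general term. Form |a_n|^(1/n) and simplify:
|a_n|^(1/n) = 1/2
Take the limit as n -> infinity: L = 1/2.
Since L = 1/2 < 1, the root test implies convergence.

converges


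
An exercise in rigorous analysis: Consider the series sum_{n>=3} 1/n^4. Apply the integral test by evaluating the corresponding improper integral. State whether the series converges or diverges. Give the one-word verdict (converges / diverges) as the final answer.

Let f(x) = x^(-4). Then f is positive, continuous, and decreasing on [3, infinity), so the integral test applies.
Compute the improper integral int_{3}^infinity f(x) dx:
  antiderivative F(x) = -1/(3*x^3).
  As x -> infinity, F(x) -> 0 (since p = 4 > 1).
  So int = F(infinity) - F(3) = 0 - (-1/81) = 1/81.
  Finite, so by the integral test, the series converges.

converges


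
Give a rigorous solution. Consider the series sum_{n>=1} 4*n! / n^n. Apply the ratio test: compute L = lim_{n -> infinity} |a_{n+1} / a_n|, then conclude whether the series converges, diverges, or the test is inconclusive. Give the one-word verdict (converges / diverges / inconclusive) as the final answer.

Let a_n denote the general term. Form the ratio a_{n+1}/a_n and simplify:
a_{n+1}/a_n = (n/(n + 1))^n
Take the limit as n -> infinity: L = exp(-1).
Since L = exp(-1) < 1, the ratio test implies the series converges.

converges
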